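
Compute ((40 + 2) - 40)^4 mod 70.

16

40 + 2 = 42
42 - 40 = 2
(2)^4 ≡ 16 (mod 70)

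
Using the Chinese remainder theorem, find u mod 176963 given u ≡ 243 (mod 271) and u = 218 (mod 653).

60947

271⁻¹ mod 653: 271×200 ≡ 1 (mod 653), so 271⁻¹ ≡ 200.
u = 243 + 271×((218 − 243)×200 mod 653) = 243 + 271×224 = 60947.
Check: 60947 mod 271 = 243, 60947 mod 653 = 218. ✓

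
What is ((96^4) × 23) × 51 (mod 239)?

35

(96)^4 ≡ 31 (mod 239)
31 × 23 = 713 ≡ 235 (mod 239)
235 × 51 = 11985 ≡ 35 (mod 239)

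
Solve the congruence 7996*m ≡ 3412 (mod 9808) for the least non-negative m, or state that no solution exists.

gcd(7996, 9808) = 4, and 4 | 3412, so solutions exist.
Divide through by 4: 1999*m ≡ 853 (mod 2452).
1999⁻¹ ≡ 931 (mod 2452).
m ≡ 931*853 ≡ 2147 (mod 2452).
The smallest non-negative solution is m = 2147.

2147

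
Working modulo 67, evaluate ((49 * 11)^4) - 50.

49 * 11 = 539 ≡ 3 (mod 67)
(3)^4 ≡ 14 (mod 67)
14 - 50 = -36 ≡ 31 (mod 67)

31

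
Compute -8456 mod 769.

3

-8456 = -11×769 + 3, so -8456 ≡ 3 (mod 769).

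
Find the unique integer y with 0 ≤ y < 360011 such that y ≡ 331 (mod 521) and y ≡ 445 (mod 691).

283755

521⁻¹ mod 691: 521*126 ≡ 1 (mod 691), so 521⁻¹ ≡ 126.
y = 331 + 521*((445 − 331)*126 mod 691) = 331 + 521*544 = 283755.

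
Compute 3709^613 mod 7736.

Using repeated squaring:
613 in binary is 1001100101, i.e. 613 = 512 + 64 + 32 + 4 + 1.
3709^1 ≡ 3709 (mod 7736)
3709^2 ≡ 3709^2 = 13756681 ≡ 2073 (mod 7736)
3709^4 ≡ 2073^2 = 4297329 ≡ 3849 (mod 7736)
3709^8 ≡ 3849^2 = 14814801 ≡ 361 (mod 7736)
3709^16 ≡ 361^2 = 130321 ≡ 6545 (mod 7736)
3709^32 ≡ 6545^2 = 42837025 ≡ 2793 (mod 7736)
3709^64 ≡ 2793^2 = 7800849 ≡ 2961 (mod 7736)
3709^128 ≡ 2961^2 = 8767521 ≡ 2633 (mod 7736)
3709^256 ≡ 2633^2 = 6932689 ≡ 1233 (mod 7736)
3709^512 ≡ 1233^2 = 1520289 ≡ 4033 (mod 7736)
3709^613 = 3709^512 · 3709^64 · 3709^32 · 3709^4 · 3709^1 ≡ 4033 · 2961 · 2793 · 3849 · 3709 (mod 7736).
Accumulate the product:
4033 · 2961 = 11941713 ≡ 5065
5065 · 2793 = 14146545 ≡ 5137
5137 · 3849 = 19772313 ≡ 6833
6833 · 3709 = 25343597 ≡ 461

461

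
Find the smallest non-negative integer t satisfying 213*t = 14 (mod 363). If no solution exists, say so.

no solution

gcd(213, 363) = 3, and 3 does not divide 14.
So the congruence has no solution.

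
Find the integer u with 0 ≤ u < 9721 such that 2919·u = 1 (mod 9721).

6121

Run the extended Euclidean algorithm:
9721 = 3*2919 + 964
2919 = 3*964 + 27
964 = 35*27 + 19
27 = 1*19 + 8
19 = 2*8 + 3
8 = 2*3 + 2
3 = 1*2 + 1
2 = 2*1 + 0
gcd(2919, 9721) = 1, so the inverse exists.
Back-substitute for 1:
1 = 1*3 − 1*2
  = −1*8 + 3*3
  = 3*19 − 7*8
  = −7*27 + 10*19
  = 10*964 − 357*27
  = −357*2919 + 1081*964
  = 1081*9721 − 3600*2919
So 2919⁻¹ ≡ −3600 ≡ 6121 (mod 9721).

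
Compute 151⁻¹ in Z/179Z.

179 = 1×151 + 28
151 = 5×28 + 11
28 = 2×11 + 6
11 = 1×6 + 5
6 = 1×5 + 1
5 = 5×1 + 0
gcd(151, 179) = 1, so the inverse exists.
Bézout: 1 = 27×179 − 32×151.
So 151⁻¹ ≡ −32 ≡ 147 (mod 179).

147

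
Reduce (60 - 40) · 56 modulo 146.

98

60 - 40 = 20
20 · 56 = 1120 ≡ 98 (mod 146)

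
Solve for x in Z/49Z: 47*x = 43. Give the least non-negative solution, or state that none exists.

gcd(47, 49) = 1, so a unique solution mod 49 exists.
47⁻¹ ≡ 24 (mod 49).
x ≡ 24*43 ≡ 3 (mod 49).

3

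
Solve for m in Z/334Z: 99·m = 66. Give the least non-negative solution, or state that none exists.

112

gcd(99, 334) = 1, so a unique solution mod 334 exists.
99⁻¹ ≡ 27 (mod 334).
m ≡ 27·66 ≡ 112 (mod 334).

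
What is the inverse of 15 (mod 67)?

9

67 = 4×15 + 7
15 = 2×7 + 1
7 = 7×1 + 0
gcd(15, 67) = 1, so the inverse exists.
Bézout: 1 = −2×67 + 9×15.
So 15⁻¹ ≡ 9 (mod 67).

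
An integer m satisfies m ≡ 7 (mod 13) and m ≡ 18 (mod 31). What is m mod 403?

111

13⁻¹ mod 31: 13·12 ≡ 1 (mod 31), so 13⁻¹ ≡ 12.
m = 7 + 13·((18 − 7)·12 mod 31) = 7 + 13·8 = 111.
Check: 111 mod 13 = 7, 111 mod 31 = 18. ✓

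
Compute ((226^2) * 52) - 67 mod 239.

(226)^2 ≡ 169 (mod 239)
169 * 52 = 8788 ≡ 184 (mod 239)
184 - 67 = 117

117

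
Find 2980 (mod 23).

13

2980 = 129*23 + 13, so 2980 ≡ 13 (mod 23).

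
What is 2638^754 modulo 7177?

3599

Compute successive squares:
754 in binary is 1011110010, i.e. 754 = 512 + 128 + 64 + 32 + 16 + 2.
2638^1 ≡ 2638 (mod 7177)
2638^2 ≡ 2638^2 = 6959044 ≡ 4531 (mod 7177)
2638^4 ≡ 4531^2 = 20529961 ≡ 3741 (mod 7177)
2638^8 ≡ 3741^2 = 13995081 ≡ 7108 (mod 7177)
2638^16 ≡ 7108^2 = 50523664 ≡ 4761 (mod 7177)
2638^32 ≡ 4761^2 = 22667121 ≡ 2155 (mod 7177)
2638^64 ≡ 2155^2 = 4644025 ≡ 506 (mod 7177)
2638^128 ≡ 506^2 = 256036 ≡ 4841 (mod 7177)
2638^256 ≡ 4841^2 = 23435281 ≡ 2376 (mod 7177)
2638^512 ≡ 2376^2 = 5645376 ≡ 4254 (mod 7177)
2638^754 = 2638^512 × 2638^128 × 2638^64 × 2638^32 × 2638^16 × 2638^2 ≡ 4254 × 4841 × 506 × 2155 × 4761 × 4531 (mod 7177).
Accumulate the product:
4254 × 4841 = 20593614 ≡ 2801
2801 × 506 = 1417306 ≡ 3437
3437 × 2155 = 7406735 ≡ 71
71 × 4761 = 338031 ≡ 712
712 × 4531 = 3226072 ≡ 3599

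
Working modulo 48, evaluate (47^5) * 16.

(47)^5 ≡ 47 (mod 48)
47 * 16 = 752 ≡ 32 (mod 48)

32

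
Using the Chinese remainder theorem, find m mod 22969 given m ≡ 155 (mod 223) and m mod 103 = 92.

223⁻¹ mod 103: 223*97 ≡ 1 (mod 103), so 223⁻¹ ≡ 97.
m = 155 + 223*((92 − 155)*97 mod 103) = 155 + 223*69 = 15542.
Check: 15542 mod 223 = 155, 15542 mod 103 = 92. ✓

15542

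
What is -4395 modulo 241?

184

-4395 = -19*241 + 184, so -4395 ≡ 184 (mod 241).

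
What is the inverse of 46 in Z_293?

By the extended Euclidean algorithm:
293 = 6×46 + 17
46 = 2×17 + 12
17 = 1×12 + 5
12 = 2×5 + 2
5 = 2×2 + 1
2 = 2×1 + 0
gcd(46, 293) = 1, so the inverse exists.
Back-substitute for 1:
1 = 1×5 − 2×2
  = −2×12 + 5×5
  = 5×17 − 7×12
  = −7×46 + 19×17
  = 19×293 − 121×46
So 46⁻¹ ≡ −121 ≡ 172 (mod 293).

172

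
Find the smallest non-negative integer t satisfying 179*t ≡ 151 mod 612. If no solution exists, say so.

gcd(179, 612) = 1, so a unique solution mod 612 exists.
179⁻¹ ≡ 359 (mod 612).
t ≡ 359*151 ≡ 353 (mod 612).

353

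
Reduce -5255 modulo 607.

-5255 = -9×607 + 208, so -5255 ≡ 208 (mod 607).

208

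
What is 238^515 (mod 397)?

215

515 in binary is 1000000011, i.e. 515 = 512 + 2 + 1.
238^1 ≡ 238 (mod 397)
238^2 ≡ 238^2 = 56644 ≡ 270 (mod 397)
238^4 ≡ 270^2 = 72900 ≡ 249 (mod 397)
238^8 ≡ 249^2 = 62001 ≡ 69 (mod 397)
238^16 ≡ 69^2 = 4761 ≡ 394 (mod 397)
238^32 ≡ 394^2 = 155236 ≡ 9 (mod 397)
238^64 ≡ 9^2 = 81 (mod 397)
238^128 ≡ 81^2 = 6561 ≡ 209 (mod 397)
238^256 ≡ 209^2 = 43681 ≡ 11 (mod 397)
238^512 ≡ 11^2 = 121 (mod 397)
238^515 = 238^512 * 238^2 * 238^1 ≡ 121 * 270 * 238 (mod 397).
Accumulate the product:
121 * 270 = 32670 ≡ 116
116 * 238 = 27608 ≡ 215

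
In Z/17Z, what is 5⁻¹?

17 = 3×5 + 2
5 = 2×2 + 1
2 = 2×1 + 0
gcd(5, 17) = 1, so the inverse exists.
Bézout: 1 = −2×17 + 7×5.
So 5⁻¹ ≡ 7 (mod 17).

7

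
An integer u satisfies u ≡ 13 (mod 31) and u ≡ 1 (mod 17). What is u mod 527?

137

31⁻¹ mod 17: 31×11 ≡ 1 (mod 17), so 31⁻¹ ≡ 11.
u = 13 + 31×((1 − 13)×11 mod 17) = 13 + 31×4 = 137.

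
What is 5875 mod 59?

5875 = 99×59 + 34, so 5875 ≡ 34 (mod 59).

34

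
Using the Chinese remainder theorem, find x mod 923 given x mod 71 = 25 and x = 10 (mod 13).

71⁻¹ mod 13: 71×11 ≡ 1 (mod 13), so 71⁻¹ ≡ 11.
x = 25 + 71×((10 − 25)×11 mod 13) = 25 + 71×4 = 309.

309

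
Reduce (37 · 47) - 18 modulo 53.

37 · 47 = 1739 ≡ 43 (mod 53)
43 - 18 = 25

25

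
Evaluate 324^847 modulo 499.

324^1 ≡ 324 (mod 499)
324^2 ≡ 324^2 = 104976 ≡ 186 (mod 499)
324^4 ≡ 186^2 = 34596 ≡ 165 (mod 499)
324^8 ≡ 165^2 = 27225 ≡ 279 (mod 499)
324^16 ≡ 279^2 = 77841 ≡ 496 (mod 499)
324^32 ≡ 496^2 = 246016 ≡ 9 (mod 499)
324^64 ≡ 9^2 = 81 (mod 499)
324^128 ≡ 81^2 = 6561 ≡ 74 (mod 499)
324^256 ≡ 74^2 = 5476 ≡ 486 (mod 499)
324^512 ≡ 486^2 = 236196 ≡ 169 (mod 499)
324^847 = 324^512 * 324^256 * 324^64 * 324^8 * 324^4 * 324^2 * 324^1 ≡ 169 * 486 * 81 * 279 * 165 * 186 * 324 (mod 499).
Accumulate the product:
169 * 486 = 82134 ≡ 298
298 * 81 = 24138 ≡ 186
186 * 279 = 51894 ≡ 497
497 * 165 = 82005 ≡ 169
169 * 186 = 31434 ≡ 496
496 * 324 = 160704 ≡ 26

26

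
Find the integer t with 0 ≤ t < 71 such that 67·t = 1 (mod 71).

53

71 = 1*67 + 4
67 = 16*4 + 3
4 = 1*3 + 1
3 = 3*1 + 0
gcd(67, 71) = 1, so the inverse exists.
Back-substitute for 1:
1 = 1*4 − 1*3
  = −1*67 + 17*4
  = 17*71 − 18*67
So 67⁻¹ ≡ −18 ≡ 53 (mod 71).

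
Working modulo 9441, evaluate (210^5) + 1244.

3485

(210)^5 ≡ 2241 (mod 9441)
2241 + 1244 = 3485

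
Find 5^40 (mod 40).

By square-and-multiply:
5^1 ≡ 5 (mod 40)
5^2 ≡ 5^2 = 25 (mod 40)
5^4 ≡ 25^2 = 625 ≡ 25 (mod 40)
5^8 ≡ 25^2 = 625 ≡ 25 (mod 40)
5^16 ≡ 25^2 = 625 ≡ 25 (mod 40)
5^32 ≡ 25^2 = 625 ≡ 25 (mod 40)
5^40 = 5^32 × 5^8 ≡ 25 × 25 (mod 40).
25 × 25 = 625 ≡ 25 (mod 40).

25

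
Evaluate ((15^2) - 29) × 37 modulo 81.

43

(15)^2 ≡ 63 (mod 81)
63 - 29 = 34
34 × 37 = 1258 ≡ 43 (mod 81)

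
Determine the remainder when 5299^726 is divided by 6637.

2741

5299^1 ≡ 5299 (mod 6637)
5299^2 ≡ 5299^2 = 28079401 ≡ 4891 (mod 6637)
5299^4 ≡ 4891^2 = 23921881 ≡ 2133 (mod 6637)
5299^8 ≡ 2133^2 = 4549689 ≡ 3344 (mod 6637)
5299^16 ≡ 3344^2 = 11182336 ≡ 5628 (mod 6637)
5299^32 ≡ 5628^2 = 31674384 ≡ 2620 (mod 6637)
5299^64 ≡ 2620^2 = 6864400 ≡ 1742 (mod 6637)
5299^128 ≡ 1742^2 = 3034564 ≡ 1455 (mod 6637)
5299^256 ≡ 1455^2 = 2117025 ≡ 6459 (mod 6637)
5299^512 ≡ 6459^2 = 41718681 ≡ 5136 (mod 6637)
5299^726 = 5299^512 · 5299^128 · 5299^64 · 5299^16 · 5299^4 · 5299^2 ≡ 5136 · 1455 · 1742 · 5628 · 2133 · 4891 (mod 6637).
Accumulate the product:
5136 · 1455 = 7472880 ≡ 6255
6255 · 1742 = 10896210 ≡ 4893
4893 · 5628 = 27537804 ≡ 891
891 · 2133 = 1900503 ≡ 2321
2321 · 4891 = 11352011 ≡ 2741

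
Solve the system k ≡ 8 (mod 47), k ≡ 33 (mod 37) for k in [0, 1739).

47⁻¹ mod 37: 47*26 ≡ 1 (mod 37), so 47⁻¹ ≡ 26.
k = 8 + 47*((33 − 8)*26 mod 37) = 8 + 47*21 = 995.
Check: 995 mod 47 = 8, 995 mod 37 = 33. ✓

995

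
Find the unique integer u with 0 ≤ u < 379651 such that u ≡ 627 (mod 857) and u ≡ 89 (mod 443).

857⁻¹ mod 443: 857*168 ≡ 1 (mod 443), so 857⁻¹ ≡ 168.
u = 627 + 857*((89 − 627)*168 mod 443) = 627 + 857*431 = 369994.
Check: 369994 mod 857 = 627, 369994 mod 443 = 89. ✓

369994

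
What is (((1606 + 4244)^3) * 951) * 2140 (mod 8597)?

1606 + 4244 = 5850
(5850)^3 ≡ 1946 (mod 8597)
1946 * 951 = 1850646 ≡ 2291 (mod 8597)
2291 * 2140 = 4902740 ≡ 2450 (mod 8597)

2450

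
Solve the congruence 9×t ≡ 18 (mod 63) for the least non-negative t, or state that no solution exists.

2

gcd(9, 63) = 9, and 9 | 18, so solutions exist.
Divide through by 9: 1×t = 2 (mod 7).
1⁻¹ ≡ 1 (mod 7).
t ≡ 1×2 ≡ 2 (mod 7).
The smallest non-negative solution is t = 2.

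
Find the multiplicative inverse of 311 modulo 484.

235

484 = 1*311 + 173
311 = 1*173 + 138
173 = 1*138 + 35
138 = 3*35 + 33
35 = 1*33 + 2
33 = 16*2 + 1
2 = 2*1 + 0
gcd(311, 484) = 1, so the inverse exists.
Back-substitute for 1:
1 = 1*33 − 16*2
  = −16*35 + 17*33
  = 17*138 − 67*35
  = −67*173 + 84*138
  = 84*311 − 151*173
  = −151*484 + 235*311
So 311⁻¹ ≡ 235 (mod 484).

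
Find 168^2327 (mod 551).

422

Compute successive squares:
2327 in binary is 100100010111, i.e. 2327 = 2048 + 256 + 16 + 4 + 2 + 1.
168^1 ≡ 168 (mod 551)
168^2 ≡ 168^2 = 28224 ≡ 123 (mod 551)
168^4 ≡ 123^2 = 15129 ≡ 252 (mod 551)
168^8 ≡ 252^2 = 63504 ≡ 139 (mod 551)
168^16 ≡ 139^2 = 19321 ≡ 36 (mod 551)
168^32 ≡ 36^2 = 1296 ≡ 194 (mod 551)
168^64 ≡ 194^2 = 37636 ≡ 168 (mod 551)
168^128 ≡ 168^2 = 28224 ≡ 123 (mod 551)
168^256 ≡ 123^2 = 15129 ≡ 252 (mod 551)
168^512 ≡ 252^2 = 63504 ≡ 139 (mod 551)
168^1024 ≡ 139^2 = 19321 ≡ 36 (mod 551)
168^2048 ≡ 36^2 = 1296 ≡ 194 (mod 551)
168^2327 = 168^2048 * 168^256 * 168^16 * 168^4 * 168^2 * 168^1 ≡ 194 * 252 * 36 * 252 * 123 * 168 (mod 551).
Accumulate the product:
194 * 252 = 48888 ≡ 400
400 * 36 = 14400 ≡ 74
74 * 252 = 18648 ≡ 465
465 * 123 = 57195 ≡ 442
442 * 168 = 74256 ≡ 422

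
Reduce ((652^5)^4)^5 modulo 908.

396

(652)^5 ≡ 344 (mod 908)
(344)^4 ≡ 448 (mod 908)
(448)^5 ≡ 396 (mod 908)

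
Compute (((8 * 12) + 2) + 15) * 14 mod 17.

1

8 * 12 = 96 ≡ 11 (mod 17)
11 + 2 = 13
13 + 15 = 28 ≡ 11 (mod 17)
11 * 14 = 154 ≡ 1 (mod 17)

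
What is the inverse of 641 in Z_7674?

5543

Run the extended Euclidean algorithm:
7674 = 11·641 + 623
641 = 1·623 + 18
623 = 34·18 + 11
18 = 1·11 + 7
11 = 1·7 + 4
7 = 1·4 + 3
4 = 1·3 + 1
3 = 3·1 + 0
gcd(641, 7674) = 1, so the inverse exists.
Back-substitute for 1:
1 = 1·4 − 1·3
  = −1·7 + 2·4
  = 2·11 − 3·7
  = −3·18 + 5·11
  = 5·623 − 173·18
  = −173·641 + 178·623
  = 178·7674 − 2131·641
So 641⁻¹ ≡ −2131 ≡ 5543 (mod 7674).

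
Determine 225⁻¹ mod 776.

169

776 = 3×225 + 101
225 = 2×101 + 23
101 = 4×23 + 9
23 = 2×9 + 5
9 = 1×5 + 4
5 = 1×4 + 1
4 = 4×1 + 0
gcd(225, 776) = 1, so the inverse exists.
Back-substitute for 1:
1 = 1×5 − 1×4
  = −1×9 + 2×5
  = 2×23 − 5×9
  = −5×101 + 22×23
  = 22×225 − 49×101
  = −49×776 + 169×225
So 225⁻¹ ≡ 169 (mod 776).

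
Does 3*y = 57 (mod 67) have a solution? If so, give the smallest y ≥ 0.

19

gcd(3, 67) = 1, so a unique solution mod 67 exists.
3⁻¹ ≡ 45 (mod 67).
y ≡ 45*57 ≡ 19 (mod 67).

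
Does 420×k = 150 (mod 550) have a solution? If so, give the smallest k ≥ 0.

20

gcd(420, 550) = 10, and 10 | 150, so solutions exist.
Divide through by 10: 42×k ≡ 15 (mod 55).
42⁻¹ ≡ 38 (mod 55).
k ≡ 38×15 ≡ 20 (mod 55).
The smallest non-negative solution is k = 20.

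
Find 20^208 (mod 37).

Using repeated squaring:
20^1 ≡ 20 (mod 37)
20^2 ≡ 20^2 = 400 ≡ 30 (mod 37)
20^4 ≡ 30^2 = 900 ≡ 12 (mod 37)
20^8 ≡ 12^2 = 144 ≡ 33 (mod 37)
20^16 ≡ 33^2 = 1089 ≡ 16 (mod 37)
20^32 ≡ 16^2 = 256 ≡ 34 (mod 37)
20^64 ≡ 34^2 = 1156 ≡ 9 (mod 37)
20^128 ≡ 9^2 = 81 ≡ 7 (mod 37)
20^208 = 20^128 * 20^64 * 20^16 ≡ 7 * 9 * 16 (mod 37).
Accumulate the product:
7 * 9 = 63 ≡ 26
26 * 16 = 416 ≡ 9

9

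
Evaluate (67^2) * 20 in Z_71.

(67)^2 ≡ 16 (mod 71)
16 * 20 = 320 ≡ 36 (mod 71)

36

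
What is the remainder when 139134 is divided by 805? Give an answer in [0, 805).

674

139134 = 172×805 + 674, so 139134 ≡ 674 (mod 805).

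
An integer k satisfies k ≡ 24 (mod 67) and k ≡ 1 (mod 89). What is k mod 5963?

67⁻¹ mod 89: 67×4 ≡ 1 (mod 89), so 67⁻¹ ≡ 4.
k = 24 + 67×((1 − 24)×4 mod 89) = 24 + 67×86 = 5786.

5786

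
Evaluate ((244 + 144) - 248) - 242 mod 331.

229

244 + 144 = 388 ≡ 57 (mod 331)
57 - 248 = -191 ≡ 140 (mod 331)
140 - 242 = -102 ≡ 229 (mod 331)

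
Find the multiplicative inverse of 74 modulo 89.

By the extended Euclidean algorithm:
89 = 1·74 + 15
74 = 4·15 + 14
15 = 1·14 + 1
14 = 14·1 + 0
gcd(74, 89) = 1, so the inverse exists.
Bézout: 1 = 5·89 − 6·74.
So 74⁻¹ ≡ −6 ≡ 83 (mod 89).

83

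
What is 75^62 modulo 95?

Using repeated squaring:
62 in binary is 111110, i.e. 62 = 32 + 16 + 8 + 4 + 2.
75^1 ≡ 75 (mod 95)
75^2 ≡ 75^2 = 5625 ≡ 20 (mod 95)
75^4 ≡ 20^2 = 400 ≡ 20 (mod 95)
75^8 ≡ 20^2 = 400 ≡ 20 (mod 95)
75^16 ≡ 20^2 = 400 ≡ 20 (mod 95)
75^32 ≡ 20^2 = 400 ≡ 20 (mod 95)
75^62 = 75^32 × 75^16 × 75^8 × 75^4 × 75^2 ≡ 20 × 20 × 20 × 20 × 20 (mod 95).
Accumulate the product:
20 × 20 = 400 ≡ 20
20 × 20 = 400 ≡ 20
20 × 20 = 400 ≡ 20
20 × 20 = 400 ≡ 20

20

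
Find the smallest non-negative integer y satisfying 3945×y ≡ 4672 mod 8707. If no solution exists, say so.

628

gcd(3945, 8707) = 1, so a unique solution mod 8707 exists.
3945⁻¹ ≡ 4540 (mod 8707).
y ≡ 4540×4672 ≡ 628 (mod 8707).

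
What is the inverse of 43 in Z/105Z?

22

Run the extended Euclidean algorithm:
105 = 2*43 + 19
43 = 2*19 + 5
19 = 3*5 + 4
5 = 1*4 + 1
4 = 4*1 + 0
gcd(43, 105) = 1, so the inverse exists.
Back-substitute for 1:
1 = 1*5 − 1*4
  = −1*19 + 4*5
  = 4*43 − 9*19
  = −9*105 + 22*43
So 43⁻¹ ≡ 22 (mod 105).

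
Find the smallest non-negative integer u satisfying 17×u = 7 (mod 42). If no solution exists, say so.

gcd(17, 42) = 1, so a unique solution mod 42 exists.
17⁻¹ ≡ 5 (mod 42).
u ≡ 5×7 ≡ 35 (mod 42).

35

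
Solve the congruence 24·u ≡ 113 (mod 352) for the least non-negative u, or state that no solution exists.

no solution

gcd(24, 352) = 8, and 8 does not divide 113.
So the congruence has no solution.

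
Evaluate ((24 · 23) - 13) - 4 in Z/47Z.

18

24 · 23 = 552 ≡ 35 (mod 47)
35 - 13 = 22
22 - 4 = 18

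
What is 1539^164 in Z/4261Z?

164 in binary is 10100100, i.e. 164 = 128 + 32 + 4.
1539^1 ≡ 1539 (mod 4261)
1539^2 ≡ 1539^2 = 2368521 ≡ 3666 (mod 4261)
1539^4 ≡ 3666^2 = 13439556 ≡ 362 (mod 4261)
1539^8 ≡ 362^2 = 131044 ≡ 3214 (mod 4261)
1539^16 ≡ 3214^2 = 10329796 ≡ 1132 (mod 4261)
1539^32 ≡ 1132^2 = 1281424 ≡ 3124 (mod 4261)
1539^64 ≡ 3124^2 = 9759376 ≡ 1686 (mod 4261)
1539^128 ≡ 1686^2 = 2842596 ≡ 509 (mod 4261)
1539^164 = 1539^128 * 1539^32 * 1539^4 ≡ 509 * 3124 * 362 (mod 4261).
Accumulate the product:
509 * 3124 = 1590116 ≡ 763
763 * 362 = 276206 ≡ 3502

3502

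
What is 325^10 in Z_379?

325^1 ≡ 325 (mod 379)
325^2 ≡ 325^2 = 105625 ≡ 263 (mod 379)
325^4 ≡ 263^2 = 69169 ≡ 191 (mod 379)
325^8 ≡ 191^2 = 36481 ≡ 97 (mod 379)
325^10 = 325^8 · 325^2 ≡ 97 · 263 (mod 379).
97 · 263 = 25511 ≡ 118 (mod 379).

118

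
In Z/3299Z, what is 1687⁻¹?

88

Run the extended Euclidean algorithm:
3299 = 1*1687 + 1612
1687 = 1*1612 + 75
1612 = 21*75 + 37
75 = 2*37 + 1
37 = 37*1 + 0
gcd(1687, 3299) = 1, so the inverse exists.
Back-substitute for 1:
1 = 1*75 − 2*37
  = −2*1612 + 43*75
  = 43*1687 − 45*1612
  = −45*3299 + 88*1687
So 1687⁻¹ ≡ 88 (mod 3299).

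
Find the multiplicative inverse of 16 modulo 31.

2

31 = 1×16 + 15
16 = 1×15 + 1
15 = 15×1 + 0
gcd(16, 31) = 1, so the inverse exists.
Bézout: 1 = −1×31 + 2×16.
So 16⁻¹ ≡ 2 (mod 31).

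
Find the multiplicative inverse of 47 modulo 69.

47

Apply the Euclidean algorithm and back-substitute:
69 = 1×47 + 22
47 = 2×22 + 3
22 = 7×3 + 1
3 = 3×1 + 0
gcd(47, 69) = 1, so the inverse exists.
Back-substitute for 1:
1 = 1×22 − 7×3
  = −7×47 + 15×22
  = 15×69 − 22×47
So 47⁻¹ ≡ −22 ≡ 47 (mod 69).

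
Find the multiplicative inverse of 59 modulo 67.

25

Apply the Euclidean algorithm and back-substitute:
67 = 1*59 + 8
59 = 7*8 + 3
8 = 2*3 + 2
3 = 1*2 + 1
2 = 2*1 + 0
gcd(59, 67) = 1, so the inverse exists.
Back-substitute for 1:
1 = 1*3 − 1*2
  = −1*8 + 3*3
  = 3*59 − 22*8
  = −22*67 + 25*59
So 59⁻¹ ≡ 25 (mod 67).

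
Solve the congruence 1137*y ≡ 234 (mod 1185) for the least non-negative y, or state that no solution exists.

gcd(1137, 1185) = 3, and 3 | 234, so solutions exist.
Divide through by 3: 379*y ≡ 78 (mod 395).
379⁻¹ ≡ 74 (mod 395).
y ≡ 74*78 ≡ 242 (mod 395).
The smallest non-negative solution is y = 242.

242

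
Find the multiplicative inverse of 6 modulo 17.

3

Apply the Euclidean algorithm and back-substitute:
17 = 2·6 + 5
6 = 1·5 + 1
5 = 5·1 + 0
gcd(6, 17) = 1, so the inverse exists.
Bézout: 1 = −1·17 + 3·6.
So 6⁻¹ ≡ 3 (mod 17).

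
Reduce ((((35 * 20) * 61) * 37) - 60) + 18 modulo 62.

36

35 * 20 = 700 ≡ 18 (mod 62)
18 * 61 = 1098 ≡ 44 (mod 62)
44 * 37 = 1628 ≡ 16 (mod 62)
16 - 60 = -44 ≡ 18 (mod 62)
18 + 18 = 36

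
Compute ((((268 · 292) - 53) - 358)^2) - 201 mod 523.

247

268 · 292 = 78256 ≡ 329 (mod 523)
329 - 53 = 276
276 - 358 = -82 ≡ 441 (mod 523)
(441)^2 ≡ 448 (mod 523)
448 - 201 = 247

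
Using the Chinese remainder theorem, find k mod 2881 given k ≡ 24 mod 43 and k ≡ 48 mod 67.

2862

43⁻¹ mod 67: 43*53 ≡ 1 (mod 67), so 43⁻¹ ≡ 53.
k = 24 + 43*((48 − 24)*53 mod 67) = 24 + 43*66 = 2862.
Check: 2862 mod 43 = 24, 2862 mod 67 = 48. ✓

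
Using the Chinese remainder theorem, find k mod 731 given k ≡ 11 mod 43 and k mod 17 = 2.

43⁻¹ mod 17: 43×2 ≡ 1 (mod 17), so 43⁻¹ ≡ 2.
k = 11 + 43×((2 − 11)×2 mod 17) = 11 + 43×16 = 699.

699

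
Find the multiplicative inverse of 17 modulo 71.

Run the extended Euclidean algorithm:
71 = 4×17 + 3
17 = 5×3 + 2
3 = 1×2 + 1
2 = 2×1 + 0
gcd(17, 71) = 1, so the inverse exists.
Back-substitute for 1:
1 = 1×3 − 1×2
  = −1×17 + 6×3
  = 6×71 − 25×17
So 17⁻¹ ≡ −25 ≡ 46 (mod 71).

46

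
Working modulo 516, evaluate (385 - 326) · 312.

348

385 - 326 = 59
59 · 312 = 18408 ≡ 348 (mod 516)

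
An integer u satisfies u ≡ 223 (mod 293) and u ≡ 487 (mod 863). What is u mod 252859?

141156

293⁻¹ mod 863: 293×162 ≡ 1 (mod 863), so 293⁻¹ ≡ 162.
u = 223 + 293×((487 − 223)×162 mod 863) = 223 + 293×481 = 141156.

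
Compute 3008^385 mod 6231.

5054

Compute successive squares:
3008^1 ≡ 3008 (mod 6231)
3008^2 ≡ 3008^2 = 9048064 ≡ 652 (mod 6231)
3008^4 ≡ 652^2 = 425104 ≡ 1396 (mod 6231)
3008^8 ≡ 1396^2 = 1948816 ≡ 4744 (mod 6231)
3008^16 ≡ 4744^2 = 22505536 ≡ 5395 (mod 6231)
3008^32 ≡ 5395^2 = 29106025 ≡ 1024 (mod 6231)
3008^64 ≡ 1024^2 = 1048576 ≡ 1768 (mod 6231)
3008^128 ≡ 1768^2 = 3125824 ≡ 4093 (mod 6231)
3008^256 ≡ 4093^2 = 16752649 ≡ 3721 (mod 6231)
3008^385 = 3008^256 × 3008^128 × 3008^1 ≡ 3721 × 4093 × 3008 (mod 6231).
Accumulate the product:
3721 × 4093 = 15230053 ≡ 1489
1489 × 3008 = 4478912 ≡ 5054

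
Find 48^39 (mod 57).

Using repeated squaring:
39 in binary is 100111, i.e. 39 = 32 + 4 + 2 + 1.
48^1 ≡ 48 (mod 57)
48^2 ≡ 48^2 = 2304 ≡ 24 (mod 57)
48^4 ≡ 24^2 = 576 ≡ 6 (mod 57)
48^8 ≡ 6^2 = 36 (mod 57)
48^16 ≡ 36^2 = 1296 ≡ 42 (mod 57)
48^32 ≡ 42^2 = 1764 ≡ 54 (mod 57)
48^39 = 48^32 × 48^4 × 48^2 × 48^1 ≡ 54 × 6 × 24 × 48 (mod 57).
Accumulate the product:
54 × 6 = 324 ≡ 39
39 × 24 = 936 ≡ 24
24 × 48 = 1152 ≡ 12

12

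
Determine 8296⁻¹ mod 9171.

By the extended Euclidean algorithm:
9171 = 1*8296 + 875
8296 = 9*875 + 421
875 = 2*421 + 33
421 = 12*33 + 25
33 = 1*25 + 8
25 = 3*8 + 1
8 = 8*1 + 0
gcd(8296, 9171) = 1, so the inverse exists.
Bézout: 1 = −1005*9171 + 1111*8296.
So 8296⁻¹ ≡ 1111 (mod 9171).

1111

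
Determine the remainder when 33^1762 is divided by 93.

1762 in binary is 11011100010, i.e. 1762 = 1024 + 512 + 128 + 64 + 32 + 2.
33^1 ≡ 33 (mod 93)
33^2 ≡ 33^2 = 1089 ≡ 66 (mod 93)
33^4 ≡ 66^2 = 4356 ≡ 78 (mod 93)
33^8 ≡ 78^2 = 6084 ≡ 39 (mod 93)
33^16 ≡ 39^2 = 1521 ≡ 33 (mod 93)
33^32 ≡ 33^2 = 1089 ≡ 66 (mod 93)
33^64 ≡ 66^2 = 4356 ≡ 78 (mod 93)
33^128 ≡ 78^2 = 6084 ≡ 39 (mod 93)
33^256 ≡ 39^2 = 1521 ≡ 33 (mod 93)
33^512 ≡ 33^2 = 1089 ≡ 66 (mod 93)
33^1024 ≡ 66^2 = 4356 ≡ 78 (mod 93)
33^1762 = 33^1024 * 33^512 * 33^128 * 33^64 * 33^32 * 33^2 ≡ 78 * 66 * 39 * 78 * 66 * 66 (mod 93).
Accumulate the product:
78 * 66 = 5148 ≡ 33
33 * 39 = 1287 ≡ 78
78 * 78 = 6084 ≡ 39
39 * 66 = 2574 ≡ 63
63 * 66 = 4158 ≡ 66

66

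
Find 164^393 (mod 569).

Compute successive squares:
393 in binary is 110001001, i.e. 393 = 256 + 128 + 8 + 1.
164^1 ≡ 164 (mod 569)
164^2 ≡ 164^2 = 26896 ≡ 153 (mod 569)
164^4 ≡ 153^2 = 23409 ≡ 80 (mod 569)
164^8 ≡ 80^2 = 6400 ≡ 141 (mod 569)
164^16 ≡ 141^2 = 19881 ≡ 535 (mod 569)
164^32 ≡ 535^2 = 286225 ≡ 18 (mod 569)
164^64 ≡ 18^2 = 324 (mod 569)
164^128 ≡ 324^2 = 104976 ≡ 280 (mod 569)
164^256 ≡ 280^2 = 78400 ≡ 447 (mod 569)
164^393 = 164^256 · 164^128 · 164^8 · 164^1 ≡ 447 · 280 · 141 · 164 (mod 569).
Accumulate the product:
447 · 280 = 125160 ≡ 549
549 · 141 = 77409 ≡ 25
25 · 164 = 4100 ≡ 117

117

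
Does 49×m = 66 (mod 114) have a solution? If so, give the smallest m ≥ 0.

6

gcd(49, 114) = 1, so a unique solution mod 114 exists.
49⁻¹ ≡ 7 (mod 114).
m ≡ 7×66 ≡ 6 (mod 114).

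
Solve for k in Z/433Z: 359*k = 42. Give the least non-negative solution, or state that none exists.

gcd(359, 433) = 1, so a unique solution mod 433 exists.
359⁻¹ ≡ 275 (mod 433).
k ≡ 275*42 ≡ 292 (mod 433).

292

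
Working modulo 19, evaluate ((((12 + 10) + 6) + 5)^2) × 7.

4

12 + 10 = 22 ≡ 3 (mod 19)
3 + 6 = 9
9 + 5 = 14
(14)^2 ≡ 6 (mod 19)
6 × 7 = 42 ≡ 4 (mod 19)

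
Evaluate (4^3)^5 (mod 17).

(4)^3 ≡ 13 (mod 17)
(13)^5 ≡ 13 (mod 17)

13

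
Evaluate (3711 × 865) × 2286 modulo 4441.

3499

3711 × 865 = 3210015 ≡ 3613 (mod 4441)
3613 × 2286 = 8259318 ≡ 3499 (mod 4441)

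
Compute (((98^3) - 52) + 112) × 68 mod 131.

108

(98)^3 ≡ 88 (mod 131)
88 - 52 = 36
36 + 112 = 148 ≡ 17 (mod 131)
17 × 68 = 1156 ≡ 108 (mod 131)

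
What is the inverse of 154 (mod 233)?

174

Run the extended Euclidean algorithm:
233 = 1·154 + 79
154 = 1·79 + 75
79 = 1·75 + 4
75 = 18·4 + 3
4 = 1·3 + 1
3 = 3·1 + 0
gcd(154, 233) = 1, so the inverse exists.
Back-substitute for 1:
1 = 1·4 − 1·3
  = −1·75 + 19·4
  = 19·79 − 20·75
  = −20·154 + 39·79
  = 39·233 − 59·154
So 154⁻¹ ≡ −59 ≡ 174 (mod 233).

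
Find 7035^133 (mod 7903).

133 in binary is 10000101, i.e. 133 = 128 + 4 + 1.
7035^1 ≡ 7035 (mod 7903)
7035^2 ≡ 7035^2 = 49491225 ≡ 2639 (mod 7903)
7035^4 ≡ 2639^2 = 6964321 ≡ 1778 (mod 7903)
7035^8 ≡ 1778^2 = 3161284 ≡ 84 (mod 7903)
7035^16 ≡ 84^2 = 7056 (mod 7903)
7035^32 ≡ 7056^2 = 49787136 ≡ 6139 (mod 7903)
7035^64 ≡ 6139^2 = 37687321 ≡ 5817 (mod 7903)
7035^128 ≡ 5817^2 = 33837489 ≡ 4746 (mod 7903)
7035^133 = 7035^128 × 7035^4 × 7035^1 ≡ 4746 × 1778 × 7035 (mod 7903).
Accumulate the product:
4746 × 1778 = 8438388 ≡ 5887
5887 × 7035 = 41415045 ≡ 3325

3325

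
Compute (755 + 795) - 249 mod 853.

755 + 795 = 1550 ≡ 697 (mod 853)
697 - 249 = 448

448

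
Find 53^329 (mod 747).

53

329 in binary is 101001001, i.e. 329 = 256 + 64 + 8 + 1.
53^1 ≡ 53 (mod 747)
53^2 ≡ 53^2 = 2809 ≡ 568 (mod 747)
53^4 ≡ 568^2 = 322624 ≡ 667 (mod 747)
53^8 ≡ 667^2 = 444889 ≡ 424 (mod 747)
53^16 ≡ 424^2 = 179776 ≡ 496 (mod 747)
53^32 ≡ 496^2 = 246016 ≡ 253 (mod 747)
53^64 ≡ 253^2 = 64009 ≡ 514 (mod 747)
53^128 ≡ 514^2 = 264196 ≡ 505 (mod 747)
53^256 ≡ 505^2 = 255025 ≡ 298 (mod 747)
53^329 = 53^256 * 53^64 * 53^8 * 53^1 ≡ 298 * 514 * 424 * 53 (mod 747).
Accumulate the product:
298 * 514 = 153172 ≡ 37
37 * 424 = 15688 ≡ 1
1 * 53 = 53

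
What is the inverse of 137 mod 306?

Apply the Euclidean algorithm and back-substitute:
306 = 2·137 + 32
137 = 4·32 + 9
32 = 3·9 + 5
9 = 1·5 + 4
5 = 1·4 + 1
4 = 4·1 + 0
gcd(137, 306) = 1, so the inverse exists.
Back-substitute for 1:
1 = 1·5 − 1·4
  = −1·9 + 2·5
  = 2·32 − 7·9
  = −7·137 + 30·32
  = 30·306 − 67·137
So 137⁻¹ ≡ −67 ≡ 239 (mod 306).

239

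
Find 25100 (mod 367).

25100 = 68·367 + 144, so 25100 ≡ 144 (mod 367).

144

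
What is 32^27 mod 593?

27 in binary is 11011, i.e. 27 = 16 + 8 + 2 + 1.
32^1 ≡ 32 (mod 593)
32^2 ≡ 32^2 = 1024 ≡ 431 (mod 593)
32^4 ≡ 431^2 = 185761 ≡ 152 (mod 593)
32^8 ≡ 152^2 = 23104 ≡ 570 (mod 593)
32^16 ≡ 570^2 = 324900 ≡ 529 (mod 593)
32^27 = 32^16 × 32^8 × 32^2 × 32^1 ≡ 529 × 570 × 431 × 32 (mod 593).
Accumulate the product:
529 × 570 = 301530 ≡ 286
286 × 431 = 123266 ≡ 515
515 × 32 = 16480 ≡ 469

469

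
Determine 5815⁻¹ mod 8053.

Run the extended Euclidean algorithm:
8053 = 1*5815 + 2238
5815 = 2*2238 + 1339
2238 = 1*1339 + 899
1339 = 1*899 + 440
899 = 2*440 + 19
440 = 23*19 + 3
19 = 6*3 + 1
3 = 3*1 + 0
gcd(5815, 8053) = 1, so the inverse exists.
Back-substitute for 1:
1 = 1*19 − 6*3
  = −6*440 + 139*19
  = 139*899 − 284*440
  = −284*1339 + 423*899
  = 423*2238 − 707*1339
  = −707*5815 + 1837*2238
  = 1837*8053 − 2544*5815
So 5815⁻¹ ≡ −2544 ≡ 5509 (mod 8053).

5509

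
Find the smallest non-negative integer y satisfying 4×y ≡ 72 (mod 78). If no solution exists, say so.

gcd(4, 78) = 2, and 2 | 72, so solutions exist.
Divide through by 2: 2×y mod 39 = 36.
2⁻¹ ≡ 20 (mod 39).
y ≡ 20×36 ≡ 18 (mod 39).
The smallest non-negative solution is y = 18.

18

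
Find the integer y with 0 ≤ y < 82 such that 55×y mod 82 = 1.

3

Run the extended Euclidean algorithm:
82 = 1×55 + 27
55 = 2×27 + 1
27 = 27×1 + 0
gcd(55, 82) = 1, so the inverse exists.
Bézout: 1 = −2×82 + 3×55.
So 55⁻¹ ≡ 3 (mod 82).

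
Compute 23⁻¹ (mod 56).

39

Run the extended Euclidean algorithm:
56 = 2×23 + 10
23 = 2×10 + 3
10 = 3×3 + 1
3 = 3×1 + 0
gcd(23, 56) = 1, so the inverse exists.
Bézout: 1 = 7×56 − 17×23.
So 23⁻¹ ≡ −17 ≡ 39 (mod 56).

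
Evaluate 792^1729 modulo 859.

Compute successive squares:
1729 in binary is 11011000001, i.e. 1729 = 1024 + 512 + 128 + 64 + 1.
792^1 ≡ 792 (mod 859)
792^2 ≡ 792^2 = 627264 ≡ 194 (mod 859)
792^4 ≡ 194^2 = 37636 ≡ 699 (mod 859)
792^8 ≡ 699^2 = 488601 ≡ 689 (mod 859)
792^16 ≡ 689^2 = 474721 ≡ 553 (mod 859)
792^32 ≡ 553^2 = 305809 ≡ 5 (mod 859)
792^64 ≡ 5^2 = 25 (mod 859)
792^128 ≡ 25^2 = 625 (mod 859)
792^256 ≡ 625^2 = 390625 ≡ 639 (mod 859)
792^512 ≡ 639^2 = 408321 ≡ 296 (mod 859)
792^1024 ≡ 296^2 = 87616 ≡ 857 (mod 859)
792^1729 = 792^1024 × 792^512 × 792^128 × 792^64 × 792^1 ≡ 857 × 296 × 625 × 25 × 792 (mod 859).
Accumulate the product:
857 × 296 = 253672 ≡ 267
267 × 625 = 166875 ≡ 229
229 × 25 = 5725 ≡ 571
571 × 792 = 452232 ≡ 398

398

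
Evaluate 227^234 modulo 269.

55

234 in binary is 11101010, i.e. 234 = 128 + 64 + 32 + 8 + 2.
227^1 ≡ 227 (mod 269)
227^2 ≡ 227^2 = 51529 ≡ 150 (mod 269)
227^4 ≡ 150^2 = 22500 ≡ 173 (mod 269)
227^8 ≡ 173^2 = 29929 ≡ 70 (mod 269)
227^16 ≡ 70^2 = 4900 ≡ 58 (mod 269)
227^32 ≡ 58^2 = 3364 ≡ 136 (mod 269)
227^64 ≡ 136^2 = 18496 ≡ 204 (mod 269)
227^128 ≡ 204^2 = 41616 ≡ 190 (mod 269)
227^234 = 227^128 · 227^64 · 227^32 · 227^8 · 227^2 ≡ 190 · 204 · 136 · 70 · 150 (mod 269).
Accumulate the product:
190 · 204 = 38760 ≡ 24
24 · 136 = 3264 ≡ 36
36 · 70 = 2520 ≡ 99
99 · 150 = 14850 ≡ 55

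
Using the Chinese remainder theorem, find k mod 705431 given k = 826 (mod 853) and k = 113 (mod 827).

58830

853⁻¹ mod 827: 853·668 ≡ 1 (mod 827), so 853⁻¹ ≡ 668.
k = 826 + 853·((113 − 826)·668 mod 827) = 826 + 853·68 = 58830.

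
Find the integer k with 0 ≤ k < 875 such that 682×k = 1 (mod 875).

68

Apply the Euclidean algorithm and back-substitute:
875 = 1*682 + 193
682 = 3*193 + 103
193 = 1*103 + 90
103 = 1*90 + 13
90 = 6*13 + 12
13 = 1*12 + 1
12 = 12*1 + 0
gcd(682, 875) = 1, so the inverse exists.
Back-substitute for 1:
1 = 1*13 − 1*12
  = −1*90 + 7*13
  = 7*103 − 8*90
  = −8*193 + 15*103
  = 15*682 − 53*193
  = −53*875 + 68*682
So 682⁻¹ ≡ 68 (mod 875).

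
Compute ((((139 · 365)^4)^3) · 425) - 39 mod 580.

139 · 365 = 50735 ≡ 275 (mod 580)
(275)^4 ≡ 165 (mod 580)
(165)^3 ≡ 25 (mod 580)
25 · 425 = 10625 ≡ 185 (mod 580)
185 - 39 = 146

146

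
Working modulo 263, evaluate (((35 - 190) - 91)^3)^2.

218

35 - 190 = -155 ≡ 108 (mod 263)
108 - 91 = 17
(17)^3 ≡ 179 (mod 263)
(179)^2 ≡ 218 (mod 263)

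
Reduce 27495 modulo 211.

27495 = 130*211 + 65, so 27495 ≡ 65 (mod 211).

65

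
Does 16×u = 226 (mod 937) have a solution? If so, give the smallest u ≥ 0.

834

gcd(16, 937) = 1, so a unique solution mod 937 exists.
16⁻¹ ≡ 410 (mod 937).
u ≡ 410×226 ≡ 834 (mod 937).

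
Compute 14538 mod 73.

14538 = 199×73 + 11, so 14538 ≡ 11 (mod 73).

11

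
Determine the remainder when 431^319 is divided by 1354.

319 in binary is 100111111, i.e. 319 = 256 + 32 + 16 + 8 + 4 + 2 + 1.
431^1 ≡ 431 (mod 1354)
431^2 ≡ 431^2 = 185761 ≡ 263 (mod 1354)
431^4 ≡ 263^2 = 69169 ≡ 115 (mod 1354)
431^8 ≡ 115^2 = 13225 ≡ 1039 (mod 1354)
431^16 ≡ 1039^2 = 1079521 ≡ 383 (mod 1354)
431^32 ≡ 383^2 = 146689 ≡ 457 (mod 1354)
431^64 ≡ 457^2 = 208849 ≡ 333 (mod 1354)
431^128 ≡ 333^2 = 110889 ≡ 1215 (mod 1354)
431^256 ≡ 1215^2 = 1476225 ≡ 365 (mod 1354)
431^319 = 431^256 × 431^32 × 431^16 × 431^8 × 431^4 × 431^2 × 431^1 ≡ 365 × 457 × 383 × 1039 × 115 × 263 × 431 (mod 1354).
Accumulate the product:
365 × 457 = 166805 ≡ 263
263 × 383 = 100729 ≡ 533
533 × 1039 = 553787 ≡ 1
1 × 115 = 115
115 × 263 = 30245 ≡ 457
457 × 431 = 196967 ≡ 637

637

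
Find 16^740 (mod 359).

Using repeated squaring:
740 in binary is 1011100100, i.e. 740 = 512 + 128 + 64 + 32 + 4.
16^1 ≡ 16 (mod 359)
16^2 ≡ 16^2 = 256 (mod 359)
16^4 ≡ 256^2 = 65536 ≡ 198 (mod 359)
16^8 ≡ 198^2 = 39204 ≡ 73 (mod 359)
16^16 ≡ 73^2 = 5329 ≡ 303 (mod 359)
16^32 ≡ 303^2 = 91809 ≡ 264 (mod 359)
16^64 ≡ 264^2 = 69696 ≡ 50 (mod 359)
16^128 ≡ 50^2 = 2500 ≡ 346 (mod 359)
16^256 ≡ 346^2 = 119716 ≡ 169 (mod 359)
16^512 ≡ 169^2 = 28561 ≡ 200 (mod 359)
16^740 = 16^512 × 16^128 × 16^64 × 16^32 × 16^4 ≡ 200 × 346 × 50 × 264 × 198 (mod 359).
Accumulate the product:
200 × 346 = 69200 ≡ 272
272 × 50 = 13600 ≡ 317
317 × 264 = 83688 ≡ 41
41 × 198 = 8118 ≡ 220

220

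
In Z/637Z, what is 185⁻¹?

334

Apply the Euclidean algorithm and back-substitute:
637 = 3*185 + 82
185 = 2*82 + 21
82 = 3*21 + 19
21 = 1*19 + 2
19 = 9*2 + 1
2 = 2*1 + 0
gcd(185, 637) = 1, so the inverse exists.
Back-substitute for 1:
1 = 1*19 − 9*2
  = −9*21 + 10*19
  = 10*82 − 39*21
  = −39*185 + 88*82
  = 88*637 − 303*185
So 185⁻¹ ≡ −303 ≡ 334 (mod 637).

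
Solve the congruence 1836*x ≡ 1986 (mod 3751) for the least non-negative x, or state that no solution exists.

gcd(1836, 3751) = 1, so a unique solution mod 3751 exists.
1836⁻¹ ≡ 1187 (mod 3751).
x ≡ 1187*1986 ≡ 1754 (mod 3751).

1754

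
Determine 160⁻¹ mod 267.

Run the extended Euclidean algorithm:
267 = 1*160 + 107
160 = 1*107 + 53
107 = 2*53 + 1
53 = 53*1 + 0
gcd(160, 267) = 1, so the inverse exists.
Bézout: 1 = 3*267 − 5*160.
So 160⁻¹ ≡ −5 ≡ 262 (mod 267).

262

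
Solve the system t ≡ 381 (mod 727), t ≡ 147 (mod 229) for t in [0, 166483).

727⁻¹ mod 229: 727·63 ≡ 1 (mod 229), so 727⁻¹ ≡ 63.
t = 381 + 727·((147 − 381)·63 mod 229) = 381 + 727·143 = 104342.
Check: 104342 mod 727 = 381, 104342 mod 229 = 147. ✓

104342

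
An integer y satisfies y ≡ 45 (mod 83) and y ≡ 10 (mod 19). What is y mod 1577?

83⁻¹ mod 19: 83×11 ≡ 1 (mod 19), so 83⁻¹ ≡ 11.
y = 45 + 83×((10 − 45)×11 mod 19) = 45 + 83×14 = 1207.

1207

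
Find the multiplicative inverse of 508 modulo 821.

By the extended Euclidean algorithm:
821 = 1*508 + 313
508 = 1*313 + 195
313 = 1*195 + 118
195 = 1*118 + 77
118 = 1*77 + 41
77 = 1*41 + 36
41 = 1*36 + 5
36 = 7*5 + 1
5 = 5*1 + 0
gcd(508, 821) = 1, so the inverse exists.
Bézout: 1 = −99*821 + 160*508.
So 508⁻¹ ≡ 160 (mod 821).

160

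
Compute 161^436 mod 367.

436 in binary is 110110100, i.e. 436 = 256 + 128 + 32 + 16 + 4.
161^1 ≡ 161 (mod 367)
161^2 ≡ 161^2 = 25921 ≡ 231 (mod 367)
161^4 ≡ 231^2 = 53361 ≡ 146 (mod 367)
161^8 ≡ 146^2 = 21316 ≡ 30 (mod 367)
161^16 ≡ 30^2 = 900 ≡ 166 (mod 367)
161^32 ≡ 166^2 = 27556 ≡ 31 (mod 367)
161^64 ≡ 31^2 = 961 ≡ 227 (mod 367)
161^128 ≡ 227^2 = 51529 ≡ 149 (mod 367)
161^256 ≡ 149^2 = 22201 ≡ 181 (mod 367)
161^436 = 161^256 * 161^128 * 161^32 * 161^16 * 161^4 ≡ 181 * 149 * 31 * 166 * 146 (mod 367).
Accumulate the product:
181 * 149 = 26969 ≡ 178
178 * 31 = 5518 ≡ 13
13 * 166 = 2158 ≡ 323
323 * 146 = 47158 ≡ 182

182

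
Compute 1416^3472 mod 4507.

3472 in binary is 110110010000, i.e. 3472 = 2048 + 1024 + 256 + 128 + 16.
1416^1 ≡ 1416 (mod 4507)
1416^2 ≡ 1416^2 = 2005056 ≡ 3948 (mod 4507)
1416^4 ≡ 3948^2 = 15586704 ≡ 1498 (mod 4507)
1416^8 ≡ 1498^2 = 2244004 ≡ 4025 (mod 4507)
1416^16 ≡ 4025^2 = 16200625 ≡ 2467 (mod 4507)
1416^32 ≡ 2467^2 = 6086089 ≡ 1639 (mod 4507)
1416^64 ≡ 1639^2 = 2686321 ≡ 149 (mod 4507)
1416^128 ≡ 149^2 = 22201 ≡ 4173 (mod 4507)
1416^256 ≡ 4173^2 = 17413929 ≡ 3388 (mod 4507)
1416^512 ≡ 3388^2 = 11478544 ≡ 3722 (mod 4507)
1416^1024 ≡ 3722^2 = 13853284 ≡ 3273 (mod 4507)
1416^2048 ≡ 3273^2 = 10712529 ≡ 3897 (mod 4507)
1416^3472 = 1416^2048 · 1416^1024 · 1416^256 · 1416^128 · 1416^16 ≡ 3897 · 3273 · 3388 · 4173 · 2467 (mod 4507).
Accumulate the product:
3897 · 3273 = 12754881 ≡ 71
71 · 3388 = 240548 ≡ 1677
1677 · 4173 = 6998121 ≡ 3257
3257 · 2467 = 8035019 ≡ 3545

3545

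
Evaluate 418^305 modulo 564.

Using repeated squaring:
418^1 ≡ 418 (mod 564)
418^2 ≡ 418^2 = 174724 ≡ 448 (mod 564)
418^4 ≡ 448^2 = 200704 ≡ 484 (mod 564)
418^8 ≡ 484^2 = 234256 ≡ 196 (mod 564)
418^16 ≡ 196^2 = 38416 ≡ 64 (mod 564)
418^32 ≡ 64^2 = 4096 ≡ 148 (mod 564)
418^64 ≡ 148^2 = 21904 ≡ 472 (mod 564)
418^128 ≡ 472^2 = 222784 ≡ 4 (mod 564)
418^256 ≡ 4^2 = 16 (mod 564)
418^305 = 418^256 × 418^32 × 418^16 × 418^1 ≡ 16 × 148 × 64 × 418 (mod 564).
Accumulate the product:
16 × 148 = 2368 ≡ 112
112 × 64 = 7168 ≡ 400
400 × 418 = 167200 ≡ 256

256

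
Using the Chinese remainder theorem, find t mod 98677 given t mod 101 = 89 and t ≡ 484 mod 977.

63012

101⁻¹ mod 977: 101·474 ≡ 1 (mod 977), so 101⁻¹ ≡ 474.
t = 89 + 101·((484 − 89)·474 mod 977) = 89 + 101·623 = 63012.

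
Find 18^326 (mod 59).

17

Using repeated squaring:
326 in binary is 101000110, i.e. 326 = 256 + 64 + 4 + 2.
18^1 ≡ 18 (mod 59)
18^2 ≡ 18^2 = 324 ≡ 29 (mod 59)
18^4 ≡ 29^2 = 841 ≡ 15 (mod 59)
18^8 ≡ 15^2 = 225 ≡ 48 (mod 59)
18^16 ≡ 48^2 = 2304 ≡ 3 (mod 59)
18^32 ≡ 3^2 = 9 (mod 59)
18^64 ≡ 9^2 = 81 ≡ 22 (mod 59)
18^128 ≡ 22^2 = 484 ≡ 12 (mod 59)
18^256 ≡ 12^2 = 144 ≡ 26 (mod 59)
18^326 = 18^256 · 18^64 · 18^4 · 18^2 ≡ 26 · 22 · 15 · 29 (mod 59).
Accumulate the product:
26 · 22 = 572 ≡ 41
41 · 15 = 615 ≡ 25
25 · 29 = 725 ≡ 17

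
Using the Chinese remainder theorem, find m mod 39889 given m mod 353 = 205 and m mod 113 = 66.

33740

353⁻¹ mod 113: 353×105 ≡ 1 (mod 113), so 353⁻¹ ≡ 105.
m = 205 + 353×((66 − 205)×105 mod 113) = 205 + 353×95 = 33740.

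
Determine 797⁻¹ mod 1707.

287

1707 = 2*797 + 113
797 = 7*113 + 6
113 = 18*6 + 5
6 = 1*5 + 1
5 = 5*1 + 0
gcd(797, 1707) = 1, so the inverse exists.
Back-substitute for 1:
1 = 1*6 − 1*5
  = −1*113 + 19*6
  = 19*797 − 134*113
  = −134*1707 + 287*797
So 797⁻¹ ≡ 287 (mod 1707).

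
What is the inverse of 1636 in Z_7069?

3245

7069 = 4×1636 + 525
1636 = 3×525 + 61
525 = 8×61 + 37
61 = 1×37 + 24
37 = 1×24 + 13
24 = 1×13 + 11
13 = 1×11 + 2
11 = 5×2 + 1
2 = 2×1 + 0
gcd(1636, 7069) = 1, so the inverse exists.
Bézout: 1 = −751×7069 + 3245×1636.
So 1636⁻¹ ≡ 3245 (mod 7069).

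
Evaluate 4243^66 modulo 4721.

780

By square-and-multiply:
66 in binary is 1000010, i.e. 66 = 64 + 2.
4243^1 ≡ 4243 (mod 4721)
4243^2 ≡ 4243^2 = 18003049 ≡ 1876 (mod 4721)
4243^4 ≡ 1876^2 = 3519376 ≡ 2231 (mod 4721)
4243^8 ≡ 2231^2 = 4977361 ≡ 1427 (mod 4721)
4243^16 ≡ 1427^2 = 2036329 ≡ 1578 (mod 4721)
4243^32 ≡ 1578^2 = 2490084 ≡ 2117 (mod 4721)
4243^64 ≡ 2117^2 = 4481689 ≡ 1460 (mod 4721)
4243^66 = 4243^64 × 4243^2 ≡ 1460 × 1876 (mod 4721).
1460 × 1876 = 2738960 ≡ 780 (mod 4721).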